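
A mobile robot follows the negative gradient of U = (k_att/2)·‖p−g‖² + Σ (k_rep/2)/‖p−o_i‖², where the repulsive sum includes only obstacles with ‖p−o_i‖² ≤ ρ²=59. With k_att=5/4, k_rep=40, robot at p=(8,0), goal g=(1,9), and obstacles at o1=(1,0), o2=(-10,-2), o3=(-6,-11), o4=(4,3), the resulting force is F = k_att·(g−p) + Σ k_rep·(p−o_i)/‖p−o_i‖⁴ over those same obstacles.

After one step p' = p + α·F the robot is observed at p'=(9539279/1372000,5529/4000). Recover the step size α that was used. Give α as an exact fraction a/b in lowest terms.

F_att = 5/4·(g−p) = 5/4·(-7,9) = (-8.7500,11.2500)
o1: d²=49 ≤ ρ²=59; F_rep = 40·(7,0)/49² = (0.1166,0.0000)
o2: d²=328 > ρ²=59 → inactive
o3: d²=317 > ρ²=59 → inactive
o4: d²=25 ≤ ρ²=59; F_rep = 40·(4,-3)/25² = (0.2560,-0.1920)
F = F_att + ΣF_rep = (-8.3774,11.0580)
Δp = p'−p = (-1.0472,1.3822); α = Δx/Fx = (-1436721/1372000) / (-1436721/171500) = 1/8
check: Δy/Fy = (5529/4000) / (5529/500) = 1/8 ✓

α = 1/8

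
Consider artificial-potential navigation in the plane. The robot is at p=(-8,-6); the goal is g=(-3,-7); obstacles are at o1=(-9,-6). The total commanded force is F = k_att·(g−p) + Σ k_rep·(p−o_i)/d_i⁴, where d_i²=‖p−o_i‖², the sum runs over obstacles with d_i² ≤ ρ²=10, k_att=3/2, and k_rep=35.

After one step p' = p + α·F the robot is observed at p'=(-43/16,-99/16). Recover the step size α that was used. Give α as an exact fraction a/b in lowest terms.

α = 1/8

F_att = 3/2·(g−p) = 3/2·(5,-1) = (7.5000,-1.5000)
o1: d²=1 ≤ ρ²=10; F_rep = 35·(1,0)/1² = (35.0000,0.0000)
F = F_att + ΣF_rep = (42.5000,-1.5000)
Δp = p'−p = (5.3125,-0.1875); α = Δx/Fx = (85/16) / (85/2) = 1/8
check: Δy/Fy = (-3/16) / (-3/2) = 1/8 ✓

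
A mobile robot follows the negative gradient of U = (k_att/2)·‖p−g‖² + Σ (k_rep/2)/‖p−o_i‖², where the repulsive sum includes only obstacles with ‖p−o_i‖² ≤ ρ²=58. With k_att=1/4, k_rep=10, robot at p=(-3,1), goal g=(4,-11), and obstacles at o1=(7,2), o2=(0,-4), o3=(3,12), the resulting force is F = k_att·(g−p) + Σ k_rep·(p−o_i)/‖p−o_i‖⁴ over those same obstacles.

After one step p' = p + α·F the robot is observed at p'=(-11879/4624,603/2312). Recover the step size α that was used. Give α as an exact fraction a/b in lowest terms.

F_att = 1/4·(g−p) = 1/4·(7,-12) = (1.7500,-3.0000)
o1: d²=101 > ρ²=58 → inactive
o2: d²=34 ≤ ρ²=58; F_rep = 10·(-3,5)/34² = (-0.0260,0.0433)
o3: d²=157 > ρ²=58 → inactive
F = F_att + ΣF_rep = (1.7240,-2.9567)
Δp = p'−p = (0.4310,-0.7392); α = Δx/Fx = (1993/4624) / (1993/1156) = 1/4
check: Δy/Fy = (-1709/2312) / (-1709/578) = 1/4 ✓

α = 1/4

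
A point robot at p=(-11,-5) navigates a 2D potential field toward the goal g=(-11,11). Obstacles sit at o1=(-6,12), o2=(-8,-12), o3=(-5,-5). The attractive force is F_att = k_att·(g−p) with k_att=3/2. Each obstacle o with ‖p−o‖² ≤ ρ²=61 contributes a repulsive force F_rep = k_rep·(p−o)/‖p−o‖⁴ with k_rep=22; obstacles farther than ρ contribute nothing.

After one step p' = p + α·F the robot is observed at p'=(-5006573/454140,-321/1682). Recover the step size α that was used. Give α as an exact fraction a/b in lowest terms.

α = 1/5

F_att = 3/2·(g−p) = 3/2·(0,16) = (0.0000,24.0000)
o1: d²=314 > ρ²=61 → inactive
o2: d²=58 ≤ ρ²=61; F_rep = 22·(-3,7)/58² = (-0.0196,0.0458)
o3: d²=36 ≤ ρ²=61; F_rep = 22·(-6,0)/36² = (-0.1019,0.0000)
F = F_att + ΣF_rep = (-0.1215,24.0458)
Δp = p'−p = (-0.0243,4.8092); α = Δx/Fx = (-11033/454140) / (-11033/90828) = 1/5
check: Δy/Fy = (8089/1682) / (40445/1682) = 1/5 ✓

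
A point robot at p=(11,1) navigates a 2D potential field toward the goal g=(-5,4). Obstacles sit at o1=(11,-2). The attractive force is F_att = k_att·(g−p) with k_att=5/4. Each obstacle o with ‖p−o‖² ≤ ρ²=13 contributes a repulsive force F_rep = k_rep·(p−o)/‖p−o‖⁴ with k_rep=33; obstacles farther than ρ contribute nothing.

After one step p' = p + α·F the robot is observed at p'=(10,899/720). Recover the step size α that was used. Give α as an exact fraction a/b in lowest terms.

F_att = 5/4·(g−p) = 5/4·(-16,3) = (-20.0000,3.7500)
o1: d²=9 ≤ ρ²=13; F_rep = 33·(0,3)/9² = (0.0000,1.2222)
F = F_att + ΣF_rep = (-20.0000,4.9722)
Δp = p'−p = (-1.0000,0.2486); α = Δx/Fx = (-1) / (-20) = 1/20
check: Δy/Fy = (179/720) / (179/36) = 1/20 ✓

α = 1/20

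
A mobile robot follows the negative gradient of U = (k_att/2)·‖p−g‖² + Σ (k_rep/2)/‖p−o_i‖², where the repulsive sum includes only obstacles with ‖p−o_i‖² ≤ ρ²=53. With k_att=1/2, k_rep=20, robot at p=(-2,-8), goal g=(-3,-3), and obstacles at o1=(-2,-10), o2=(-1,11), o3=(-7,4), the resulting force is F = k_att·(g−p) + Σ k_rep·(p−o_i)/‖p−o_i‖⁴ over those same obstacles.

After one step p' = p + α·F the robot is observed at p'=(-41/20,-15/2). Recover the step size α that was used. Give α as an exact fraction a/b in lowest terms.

α = 1/10

F_att = 1/2·(g−p) = 1/2·(-1,5) = (-0.5000,2.5000)
o1: d²=4 ≤ ρ²=53; F_rep = 20·(0,2)/4² = (0.0000,2.5000)
o2: d²=362 > ρ²=53 → inactive
o3: d²=169 > ρ²=53 → inactive
F = F_att + ΣF_rep = (-0.5000,5.0000)
Δp = p'−p = (-0.0500,0.5000); α = Δx/Fx = (-1/20) / (-1/2) = 1/10
check: Δy/Fy = (1/2) / (5) = 1/10 ✓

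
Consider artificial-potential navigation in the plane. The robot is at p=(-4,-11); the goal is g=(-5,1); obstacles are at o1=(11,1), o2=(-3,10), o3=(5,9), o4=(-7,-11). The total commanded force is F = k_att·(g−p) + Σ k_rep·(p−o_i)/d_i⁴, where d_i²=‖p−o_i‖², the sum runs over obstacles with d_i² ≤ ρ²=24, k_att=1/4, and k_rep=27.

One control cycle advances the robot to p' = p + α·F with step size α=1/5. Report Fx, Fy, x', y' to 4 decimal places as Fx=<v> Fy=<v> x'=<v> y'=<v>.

F_att = 1/4·(g−p) = 1/4·(-1,12) = (-0.2500,3.0000)
o1: d²=369 > ρ²=24 → inactive
o2: d²=442 > ρ²=24 → inactive
o3: d²=481 > ρ²=24 → inactive
o4: d²=9 ≤ ρ²=24; F_rep = 27·(3,0)/9² = (1.0000,0.0000)
F = F_att + ΣF_rep = (0.7500,3.0000)
p' = p + 1/5·F = (-3.8500,-10.4000)

Fx=0.7500 Fy=3.0000 x'=-3.8500 y'=-10.4000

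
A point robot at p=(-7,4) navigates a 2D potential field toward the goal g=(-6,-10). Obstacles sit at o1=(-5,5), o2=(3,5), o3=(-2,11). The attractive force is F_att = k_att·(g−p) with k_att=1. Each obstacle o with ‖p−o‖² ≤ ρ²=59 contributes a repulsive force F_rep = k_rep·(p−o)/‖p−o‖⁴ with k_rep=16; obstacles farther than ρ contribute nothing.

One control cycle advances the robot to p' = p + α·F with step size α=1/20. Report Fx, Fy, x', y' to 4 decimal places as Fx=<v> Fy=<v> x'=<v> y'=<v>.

F_att = 1·(g−p) = 1·(1,-14) = (1.0000,-14.0000)
o1: d²=5 ≤ ρ²=59; F_rep = 16·(-2,-1)/5² = (-1.2800,-0.6400)
o2: d²=101 > ρ²=59 → inactive
o3: d²=74 > ρ²=59 → inactive
F = F_att + ΣF_rep = (-0.2800,-14.6400)
p' = p + 1/20·F = (-7.0140,3.2680)

Fx=-0.2800 Fy=-14.6400 x'=-7.0140 y'=3.2680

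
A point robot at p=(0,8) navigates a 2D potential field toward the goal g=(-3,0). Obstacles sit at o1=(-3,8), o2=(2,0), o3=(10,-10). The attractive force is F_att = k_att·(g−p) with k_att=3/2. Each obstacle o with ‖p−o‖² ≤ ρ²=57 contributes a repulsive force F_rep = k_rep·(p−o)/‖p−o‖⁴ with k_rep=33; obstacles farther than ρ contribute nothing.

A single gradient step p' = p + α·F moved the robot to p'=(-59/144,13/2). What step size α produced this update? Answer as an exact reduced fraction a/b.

F_att = 3/2·(g−p) = 3/2·(-3,-8) = (-4.5000,-12.0000)
o1: d²=9 ≤ ρ²=57; F_rep = 33·(3,0)/9² = (1.2222,0.0000)
o2: d²=68 > ρ²=57 → inactive
o3: d²=424 > ρ²=57 → inactive
F = F_att + ΣF_rep = (-3.2778,-12.0000)
Δp = p'−p = (-0.4097,-1.5000); α = Δx/Fx = (-59/144) / (-59/18) = 1/8
check: Δy/Fy = (-3/2) / (-12) = 1/8 ✓

α = 1/8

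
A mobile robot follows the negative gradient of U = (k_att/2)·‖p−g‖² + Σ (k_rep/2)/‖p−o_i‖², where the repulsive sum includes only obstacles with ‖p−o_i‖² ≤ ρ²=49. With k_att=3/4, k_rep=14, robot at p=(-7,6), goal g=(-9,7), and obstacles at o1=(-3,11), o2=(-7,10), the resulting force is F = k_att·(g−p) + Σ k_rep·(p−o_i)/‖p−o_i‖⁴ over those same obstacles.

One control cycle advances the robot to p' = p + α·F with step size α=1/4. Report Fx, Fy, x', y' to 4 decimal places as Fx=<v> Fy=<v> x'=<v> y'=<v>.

Fx=-1.5333 Fy=0.4896 x'=-7.3833 y'=6.1224

F_att = 3/4·(g−p) = 3/4·(-2,1) = (-1.5000,0.7500)
o1: d²=41 ≤ ρ²=49; F_rep = 14·(-4,-5)/41² = (-0.0333,-0.0416)
o2: d²=16 ≤ ρ²=49; F_rep = 14·(0,-4)/16² = (0.0000,-0.2188)
F = F_att + ΣF_rep = (-1.5333,0.4896)
p' = p + 1/4·F = (-7.3833,6.1224)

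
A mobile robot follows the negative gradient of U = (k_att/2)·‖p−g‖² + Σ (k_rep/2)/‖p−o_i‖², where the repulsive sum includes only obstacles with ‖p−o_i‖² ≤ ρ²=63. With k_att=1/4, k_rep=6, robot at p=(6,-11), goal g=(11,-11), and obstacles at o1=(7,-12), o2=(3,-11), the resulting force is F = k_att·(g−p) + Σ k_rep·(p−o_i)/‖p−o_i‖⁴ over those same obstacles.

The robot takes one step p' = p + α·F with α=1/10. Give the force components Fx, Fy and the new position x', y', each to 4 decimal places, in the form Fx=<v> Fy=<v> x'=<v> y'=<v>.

Fx=-0.0278 Fy=1.5000 x'=5.9972 y'=-10.8500

F_att = 1/4·(g−p) = 1/4·(5,0) = (1.2500,0.0000)
o1: d²=2 ≤ ρ²=63; F_rep = 6·(-1,1)/2² = (-1.5000,1.5000)
o2: d²=9 ≤ ρ²=63; F_rep = 6·(3,0)/9² = (0.2222,0.0000)
F = F_att + ΣF_rep = (-0.0278,1.5000)
p' = p + 1/10·F = (5.9972,-10.8500)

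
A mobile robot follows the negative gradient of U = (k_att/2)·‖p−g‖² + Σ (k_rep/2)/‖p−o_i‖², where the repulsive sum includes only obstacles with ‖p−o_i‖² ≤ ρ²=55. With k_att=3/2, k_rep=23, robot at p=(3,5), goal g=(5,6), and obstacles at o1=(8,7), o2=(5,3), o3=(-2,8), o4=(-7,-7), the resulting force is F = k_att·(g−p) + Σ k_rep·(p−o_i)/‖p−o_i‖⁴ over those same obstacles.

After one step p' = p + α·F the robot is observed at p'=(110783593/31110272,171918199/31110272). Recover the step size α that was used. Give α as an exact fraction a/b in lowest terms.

α = 1/4

F_att = 3/2·(g−p) = 3/2·(2,1) = (3.0000,1.5000)
o1: d²=29 ≤ ρ²=55; F_rep = 23·(-5,-2)/29² = (-0.1367,-0.0547)
o2: d²=8 ≤ ρ²=55; F_rep = 23·(-2,2)/8² = (-0.7188,0.7188)
o3: d²=34 ≤ ρ²=55; F_rep = 23·(5,-3)/34² = (0.0995,-0.0597)
o4: d²=244 > ρ²=55 → inactive
F = F_att + ΣF_rep = (2.2440,2.1044)
Δp = p'−p = (0.5610,0.5261); α = Δx/Fx = (17452777/31110272) / (17452777/7777568) = 1/4
check: Δy/Fy = (16366839/31110272) / (16366839/7777568) = 1/4 ✓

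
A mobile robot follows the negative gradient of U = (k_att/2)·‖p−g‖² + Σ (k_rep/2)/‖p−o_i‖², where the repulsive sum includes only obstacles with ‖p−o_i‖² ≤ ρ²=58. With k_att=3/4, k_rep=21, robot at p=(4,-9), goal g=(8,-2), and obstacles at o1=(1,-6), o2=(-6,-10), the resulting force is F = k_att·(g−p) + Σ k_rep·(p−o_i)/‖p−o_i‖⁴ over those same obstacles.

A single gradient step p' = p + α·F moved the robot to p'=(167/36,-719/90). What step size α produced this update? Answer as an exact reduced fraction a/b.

α = 1/5

F_att = 3/4·(g−p) = 3/4·(4,7) = (3.0000,5.2500)
o1: d²=18 ≤ ρ²=58; F_rep = 21·(3,-3)/18² = (0.1944,-0.1944)
o2: d²=101 > ρ²=58 → inactive
F = F_att + ΣF_rep = (3.1944,5.0556)
Δp = p'−p = (0.6389,1.0111); α = Δx/Fx = (23/36) / (115/36) = 1/5
check: Δy/Fy = (91/90) / (91/18) = 1/5 ✓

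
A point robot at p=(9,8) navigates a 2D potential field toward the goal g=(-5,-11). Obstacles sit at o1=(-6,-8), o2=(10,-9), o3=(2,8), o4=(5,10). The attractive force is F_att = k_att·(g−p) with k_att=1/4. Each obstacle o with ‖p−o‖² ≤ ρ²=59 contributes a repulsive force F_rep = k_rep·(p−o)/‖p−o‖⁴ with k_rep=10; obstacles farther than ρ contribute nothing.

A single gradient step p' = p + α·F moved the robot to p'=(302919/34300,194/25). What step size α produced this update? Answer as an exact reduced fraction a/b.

F_att = 1/4·(g−p) = 1/4·(-14,-19) = (-3.5000,-4.7500)
o1: d²=481 > ρ²=59 → inactive
o2: d²=290 > ρ²=59 → inactive
o3: d²=49 ≤ ρ²=59; F_rep = 10·(7,0)/49² = (0.0292,0.0000)
o4: d²=20 ≤ ρ²=59; F_rep = 10·(4,-2)/20² = (0.1000,-0.0500)
F = F_att + ΣF_rep = (-3.3708,-4.8000)
Δp = p'−p = (-0.1685,-0.2400); α = Δx/Fx = (-5781/34300) / (-5781/1715) = 1/20
check: Δy/Fy = (-6/25) / (-24/5) = 1/20 ✓

α = 1/20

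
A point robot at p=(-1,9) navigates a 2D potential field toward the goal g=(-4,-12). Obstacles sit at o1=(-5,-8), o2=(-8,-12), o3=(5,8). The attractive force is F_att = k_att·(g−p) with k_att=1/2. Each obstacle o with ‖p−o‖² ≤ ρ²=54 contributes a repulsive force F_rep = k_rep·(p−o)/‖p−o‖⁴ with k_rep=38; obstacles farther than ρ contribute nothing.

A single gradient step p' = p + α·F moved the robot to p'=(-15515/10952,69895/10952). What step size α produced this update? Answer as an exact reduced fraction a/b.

F_att = 1/2·(g−p) = 1/2·(-3,-21) = (-1.5000,-10.5000)
o1: d²=305 > ρ²=54 → inactive
o2: d²=490 > ρ²=54 → inactive
o3: d²=37 ≤ ρ²=54; F_rep = 38·(-6,1)/37² = (-0.1665,0.0278)
F = F_att + ΣF_rep = (-1.6665,-10.4722)
Δp = p'−p = (-0.4166,-2.6181); α = Δx/Fx = (-4563/10952) / (-4563/2738) = 1/4
check: Δy/Fy = (-28673/10952) / (-28673/2738) = 1/4 ✓

α = 1/4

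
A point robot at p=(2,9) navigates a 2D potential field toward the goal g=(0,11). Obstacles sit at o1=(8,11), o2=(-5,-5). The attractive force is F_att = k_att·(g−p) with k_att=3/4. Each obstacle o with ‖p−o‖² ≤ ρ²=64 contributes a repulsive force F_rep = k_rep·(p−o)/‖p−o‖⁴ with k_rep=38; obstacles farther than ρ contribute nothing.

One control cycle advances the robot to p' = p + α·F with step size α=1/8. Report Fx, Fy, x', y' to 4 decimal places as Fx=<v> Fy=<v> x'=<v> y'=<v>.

Fx=-1.6425 Fy=1.4525 x'=1.7947 y'=9.1816

F_att = 3/4·(g−p) = 3/4·(-2,2) = (-1.5000,1.5000)
o1: d²=40 ≤ ρ²=64; F_rep = 38·(-6,-2)/40² = (-0.1425,-0.0475)
o2: d²=245 > ρ²=64 → inactive
F = F_att + ΣF_rep = (-1.6425,1.4525)
p' = p + 1/8·F = (1.7947,9.1816)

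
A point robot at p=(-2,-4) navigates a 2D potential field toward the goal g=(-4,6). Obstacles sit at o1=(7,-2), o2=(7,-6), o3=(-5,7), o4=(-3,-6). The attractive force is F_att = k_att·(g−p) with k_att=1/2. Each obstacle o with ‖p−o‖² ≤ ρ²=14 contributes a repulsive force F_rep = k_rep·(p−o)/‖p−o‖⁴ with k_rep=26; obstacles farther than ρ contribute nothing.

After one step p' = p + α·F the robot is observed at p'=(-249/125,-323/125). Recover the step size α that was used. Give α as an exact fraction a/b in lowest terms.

F_att = 1/2·(g−p) = 1/2·(-2,10) = (-1.0000,5.0000)
o1: d²=85 > ρ²=14 → inactive
o2: d²=85 > ρ²=14 → inactive
o3: d²=130 > ρ²=14 → inactive
o4: d²=5 ≤ ρ²=14; F_rep = 26·(1,2)/5² = (1.0400,2.0800)
F = F_att + ΣF_rep = (0.0400,7.0800)
Δp = p'−p = (0.0080,1.4160); α = Δx/Fx = (1/125) / (1/25) = 1/5
check: Δy/Fy = (177/125) / (177/25) = 1/5 ✓

α = 1/5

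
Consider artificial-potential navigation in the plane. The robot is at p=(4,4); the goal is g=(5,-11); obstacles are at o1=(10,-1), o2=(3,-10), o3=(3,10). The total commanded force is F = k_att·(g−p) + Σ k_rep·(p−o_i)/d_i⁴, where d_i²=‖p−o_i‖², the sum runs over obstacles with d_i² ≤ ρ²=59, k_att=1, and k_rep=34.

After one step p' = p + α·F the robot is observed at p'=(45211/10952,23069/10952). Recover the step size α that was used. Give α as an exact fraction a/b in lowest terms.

α = 1/8

F_att = 1·(g−p) = 1·(1,-15) = (1.0000,-15.0000)
o1: d²=61 > ρ²=59 → inactive
o2: d²=197 > ρ²=59 → inactive
o3: d²=37 ≤ ρ²=59; F_rep = 34·(1,-6)/37² = (0.0248,-0.1490)
F = F_att + ΣF_rep = (1.0248,-15.1490)
Δp = p'−p = (0.1281,-1.8936); α = Δx/Fx = (1403/10952) / (1403/1369) = 1/8
check: Δy/Fy = (-20739/10952) / (-20739/1369) = 1/8 ✓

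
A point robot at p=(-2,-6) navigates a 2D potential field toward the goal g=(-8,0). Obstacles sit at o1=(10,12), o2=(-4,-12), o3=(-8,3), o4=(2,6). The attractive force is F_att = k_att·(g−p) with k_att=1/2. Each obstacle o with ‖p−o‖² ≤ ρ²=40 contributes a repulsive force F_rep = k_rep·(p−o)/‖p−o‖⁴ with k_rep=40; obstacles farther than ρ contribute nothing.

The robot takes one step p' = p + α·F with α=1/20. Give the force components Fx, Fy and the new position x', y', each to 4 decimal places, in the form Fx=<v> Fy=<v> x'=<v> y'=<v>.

F_att = 1/2·(g−p) = 1/2·(-6,6) = (-3.0000,3.0000)
o1: d²=468 > ρ²=40 → inactive
o2: d²=40 ≤ ρ²=40; F_rep = 40·(2,6)/40² = (0.0500,0.1500)
o3: d²=117 > ρ²=40 → inactive
o4: d²=160 > ρ²=40 → inactive
F = F_att + ΣF_rep = (-2.9500,3.1500)
p' = p + 1/20·F = (-2.1475,-5.8425)

Fx=-2.9500 Fy=3.1500 x'=-2.1475 y'=-5.8425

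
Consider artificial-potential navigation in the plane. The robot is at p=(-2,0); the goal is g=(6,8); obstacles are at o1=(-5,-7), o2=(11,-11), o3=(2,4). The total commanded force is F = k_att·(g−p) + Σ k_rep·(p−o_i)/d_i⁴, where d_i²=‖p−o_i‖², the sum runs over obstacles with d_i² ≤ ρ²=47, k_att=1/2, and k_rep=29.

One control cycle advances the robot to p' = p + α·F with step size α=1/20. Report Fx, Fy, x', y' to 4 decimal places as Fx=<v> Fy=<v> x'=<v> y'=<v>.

F_att = 1/2·(g−p) = 1/2·(8,8) = (4.0000,4.0000)
o1: d²=58 > ρ²=47 → inactive
o2: d²=290 > ρ²=47 → inactive
o3: d²=32 ≤ ρ²=47; F_rep = 29·(-4,-4)/32² = (-0.1133,-0.1133)
F = F_att + ΣF_rep = (3.8867,3.8867)
p' = p + 1/20·F = (-1.8057,0.1943)

Fx=3.8867 Fy=3.8867 x'=-1.8057 y'=0.1943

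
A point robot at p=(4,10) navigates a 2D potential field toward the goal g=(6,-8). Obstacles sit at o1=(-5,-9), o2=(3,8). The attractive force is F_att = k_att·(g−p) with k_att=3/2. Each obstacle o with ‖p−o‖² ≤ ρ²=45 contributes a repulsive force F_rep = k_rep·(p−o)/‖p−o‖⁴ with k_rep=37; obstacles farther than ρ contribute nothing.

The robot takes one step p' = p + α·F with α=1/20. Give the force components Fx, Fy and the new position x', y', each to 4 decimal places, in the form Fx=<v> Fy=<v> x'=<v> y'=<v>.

Fx=4.4800 Fy=-24.0400 x'=4.2240 y'=8.7980

F_att = 3/2·(g−p) = 3/2·(2,-18) = (3.0000,-27.0000)
o1: d²=442 > ρ²=45 → inactive
o2: d²=5 ≤ ρ²=45; F_rep = 37·(1,2)/5² = (1.4800,2.9600)
F = F_att + ΣF_rep = (4.4800,-24.0400)
p' = p + 1/20·F = (4.2240,8.7980)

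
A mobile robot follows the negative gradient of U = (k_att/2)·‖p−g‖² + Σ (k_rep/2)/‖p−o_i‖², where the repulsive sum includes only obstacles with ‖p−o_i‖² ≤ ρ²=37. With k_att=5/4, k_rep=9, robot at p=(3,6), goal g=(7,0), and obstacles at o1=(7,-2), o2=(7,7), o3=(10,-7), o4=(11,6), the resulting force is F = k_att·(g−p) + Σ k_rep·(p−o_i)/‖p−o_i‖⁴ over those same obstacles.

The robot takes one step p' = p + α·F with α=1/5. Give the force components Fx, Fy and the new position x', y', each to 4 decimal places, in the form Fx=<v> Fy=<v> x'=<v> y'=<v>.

F_att = 5/4·(g−p) = 5/4·(4,-6) = (5.0000,-7.5000)
o1: d²=80 > ρ²=37 → inactive
o2: d²=17 ≤ ρ²=37; F_rep = 9·(-4,-1)/17² = (-0.1246,-0.0311)
o3: d²=218 > ρ²=37 → inactive
o4: d²=64 > ρ²=37 → inactive
F = F_att + ΣF_rep = (4.8754,-7.5311)
p' = p + 1/5·F = (3.9751,4.4938)

Fx=4.8754 Fy=-7.5311 x'=3.9751 y'=4.4938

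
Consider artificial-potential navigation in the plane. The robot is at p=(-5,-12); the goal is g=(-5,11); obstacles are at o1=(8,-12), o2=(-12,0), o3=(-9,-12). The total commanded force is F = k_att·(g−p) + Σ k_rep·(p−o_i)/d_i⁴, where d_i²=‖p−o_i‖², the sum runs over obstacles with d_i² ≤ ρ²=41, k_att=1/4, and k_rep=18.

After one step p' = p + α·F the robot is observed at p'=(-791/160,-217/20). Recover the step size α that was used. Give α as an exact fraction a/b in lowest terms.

α = 1/5

F_att = 1/4·(g−p) = 1/4·(0,23) = (0.0000,5.7500)
o1: d²=169 > ρ²=41 → inactive
o2: d²=193 > ρ²=41 → inactive
o3: d²=16 ≤ ρ²=41; F_rep = 18·(4,0)/16² = (0.2812,0.0000)
F = F_att + ΣF_rep = (0.2812,5.7500)
Δp = p'−p = (0.0563,1.1500); α = Δx/Fx = (9/160) / (9/32) = 1/5
check: Δy/Fy = (23/20) / (23/4) = 1/5 ✓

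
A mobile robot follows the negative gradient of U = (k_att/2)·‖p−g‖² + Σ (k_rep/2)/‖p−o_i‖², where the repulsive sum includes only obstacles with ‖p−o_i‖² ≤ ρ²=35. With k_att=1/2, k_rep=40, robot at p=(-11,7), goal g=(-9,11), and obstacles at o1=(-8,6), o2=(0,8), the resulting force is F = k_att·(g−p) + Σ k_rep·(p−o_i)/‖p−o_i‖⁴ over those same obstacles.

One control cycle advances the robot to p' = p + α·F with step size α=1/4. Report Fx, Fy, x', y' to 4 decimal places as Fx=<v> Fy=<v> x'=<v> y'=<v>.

F_att = 1/2·(g−p) = 1/2·(2,4) = (1.0000,2.0000)
o1: d²=10 ≤ ρ²=35; F_rep = 40·(-3,1)/10² = (-1.2000,0.4000)
o2: d²=122 > ρ²=35 → inactive
F = F_att + ΣF_rep = (-0.2000,2.4000)
p' = p + 1/4·F = (-11.0500,7.6000)

Fx=-0.2000 Fy=2.4000 x'=-11.0500 y'=7.6000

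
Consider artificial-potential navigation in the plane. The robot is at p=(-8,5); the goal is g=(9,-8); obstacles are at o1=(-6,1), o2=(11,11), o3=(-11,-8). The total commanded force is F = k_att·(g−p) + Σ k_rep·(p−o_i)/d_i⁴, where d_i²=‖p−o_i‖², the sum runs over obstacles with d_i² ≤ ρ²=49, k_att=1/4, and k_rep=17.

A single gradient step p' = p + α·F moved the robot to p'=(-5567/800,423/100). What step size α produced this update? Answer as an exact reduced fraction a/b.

α = 1/4

F_att = 1/4·(g−p) = 1/4·(17,-13) = (4.2500,-3.2500)
o1: d²=20 ≤ ρ²=49; F_rep = 17·(-2,4)/20² = (-0.0850,0.1700)
o2: d²=397 > ρ²=49 → inactive
o3: d²=178 > ρ²=49 → inactive
F = F_att + ΣF_rep = (4.1650,-3.0800)
Δp = p'−p = (1.0413,-0.7700); α = Δx/Fx = (833/800) / (833/200) = 1/4
check: Δy/Fy = (-77/100) / (-77/25) = 1/4 ✓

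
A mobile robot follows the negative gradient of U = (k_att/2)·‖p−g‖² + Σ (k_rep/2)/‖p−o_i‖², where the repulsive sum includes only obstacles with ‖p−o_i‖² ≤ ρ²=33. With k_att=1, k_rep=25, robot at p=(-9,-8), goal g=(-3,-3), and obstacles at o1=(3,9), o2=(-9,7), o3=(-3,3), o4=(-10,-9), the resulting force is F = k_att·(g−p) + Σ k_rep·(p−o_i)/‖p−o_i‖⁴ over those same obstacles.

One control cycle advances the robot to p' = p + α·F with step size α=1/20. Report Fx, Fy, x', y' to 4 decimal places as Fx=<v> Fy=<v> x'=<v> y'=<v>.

F_att = 1·(g−p) = 1·(6,5) = (6.0000,5.0000)
o1: d²=433 > ρ²=33 → inactive
o2: d²=225 > ρ²=33 → inactive
o3: d²=157 > ρ²=33 → inactive
o4: d²=2 ≤ ρ²=33; F_rep = 25·(1,1)/2² = (6.2500,6.2500)
F = F_att + ΣF_rep = (12.2500,11.2500)
p' = p + 1/20·F = (-8.3875,-7.4375)

Fx=12.2500 Fy=11.2500 x'=-8.3875 y'=-7.4375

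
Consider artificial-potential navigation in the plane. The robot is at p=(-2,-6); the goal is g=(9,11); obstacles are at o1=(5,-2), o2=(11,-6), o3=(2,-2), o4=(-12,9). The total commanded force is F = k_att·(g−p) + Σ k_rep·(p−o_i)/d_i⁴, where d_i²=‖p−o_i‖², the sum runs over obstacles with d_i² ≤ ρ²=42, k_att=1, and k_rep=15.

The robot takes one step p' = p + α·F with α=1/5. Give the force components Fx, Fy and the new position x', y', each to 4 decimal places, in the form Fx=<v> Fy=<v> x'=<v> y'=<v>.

F_att = 1·(g−p) = 1·(11,17) = (11.0000,17.0000)
o1: d²=65 > ρ²=42 → inactive
o2: d²=169 > ρ²=42 → inactive
o3: d²=32 ≤ ρ²=42; F_rep = 15·(-4,-4)/32² = (-0.0586,-0.0586)
o4: d²=325 > ρ²=42 → inactive
F = F_att + ΣF_rep = (10.9414,16.9414)
p' = p + 1/5·F = (0.1883,-2.6117)

Fx=10.9414 Fy=16.9414 x'=0.1883 y'=-2.6117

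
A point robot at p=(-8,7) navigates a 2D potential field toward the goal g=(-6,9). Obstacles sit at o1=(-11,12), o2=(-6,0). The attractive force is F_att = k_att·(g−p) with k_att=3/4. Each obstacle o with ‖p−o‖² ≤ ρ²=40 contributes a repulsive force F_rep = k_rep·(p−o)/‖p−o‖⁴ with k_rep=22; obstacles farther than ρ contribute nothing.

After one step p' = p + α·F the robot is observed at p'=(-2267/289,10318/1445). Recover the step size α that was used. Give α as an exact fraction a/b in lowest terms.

α = 1/10

F_att = 3/4·(g−p) = 3/4·(2,2) = (1.5000,1.5000)
o1: d²=34 ≤ ρ²=40; F_rep = 22·(3,-5)/34² = (0.0571,-0.0952)
o2: d²=53 > ρ²=40 → inactive
F = F_att + ΣF_rep = (1.5571,1.4048)
Δp = p'−p = (0.1557,0.1405); α = Δx/Fx = (45/289) / (450/289) = 1/10
check: Δy/Fy = (203/1445) / (406/289) = 1/10 ✓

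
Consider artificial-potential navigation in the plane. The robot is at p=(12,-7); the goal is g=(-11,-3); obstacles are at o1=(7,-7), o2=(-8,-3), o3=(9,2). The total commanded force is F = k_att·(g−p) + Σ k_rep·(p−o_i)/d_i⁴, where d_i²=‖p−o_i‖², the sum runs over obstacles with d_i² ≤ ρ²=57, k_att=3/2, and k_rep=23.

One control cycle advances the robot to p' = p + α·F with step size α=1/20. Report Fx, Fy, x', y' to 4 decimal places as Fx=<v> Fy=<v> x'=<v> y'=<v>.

Fx=-34.3160 Fy=6.0000 x'=10.2842 y'=-6.7000

F_att = 3/2·(g−p) = 3/2·(-23,4) = (-34.5000,6.0000)
o1: d²=25 ≤ ρ²=57; F_rep = 23·(5,0)/25² = (0.1840,0.0000)
o2: d²=416 > ρ²=57 → inactive
o3: d²=90 > ρ²=57 → inactive
F = F_att + ΣF_rep = (-34.3160,6.0000)
p' = p + 1/20·F = (10.2842,-6.7000)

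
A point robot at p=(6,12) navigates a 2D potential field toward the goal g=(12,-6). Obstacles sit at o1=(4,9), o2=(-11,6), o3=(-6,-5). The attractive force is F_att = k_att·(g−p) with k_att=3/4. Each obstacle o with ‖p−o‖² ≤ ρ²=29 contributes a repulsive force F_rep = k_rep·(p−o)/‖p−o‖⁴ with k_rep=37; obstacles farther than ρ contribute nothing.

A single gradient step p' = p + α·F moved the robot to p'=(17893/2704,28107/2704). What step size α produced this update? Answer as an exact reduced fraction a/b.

α = 1/8

F_att = 3/4·(g−p) = 3/4·(6,-18) = (4.5000,-13.5000)
o1: d²=13 ≤ ρ²=29; F_rep = 37·(2,3)/13² = (0.4379,0.6568)
o2: d²=325 > ρ²=29 → inactive
o3: d²=433 > ρ²=29 → inactive
F = F_att + ΣF_rep = (4.9379,-12.8432)
Δp = p'−p = (0.6172,-1.6054); α = Δx/Fx = (1669/2704) / (1669/338) = 1/8
check: Δy/Fy = (-4341/2704) / (-4341/338) = 1/8 ✓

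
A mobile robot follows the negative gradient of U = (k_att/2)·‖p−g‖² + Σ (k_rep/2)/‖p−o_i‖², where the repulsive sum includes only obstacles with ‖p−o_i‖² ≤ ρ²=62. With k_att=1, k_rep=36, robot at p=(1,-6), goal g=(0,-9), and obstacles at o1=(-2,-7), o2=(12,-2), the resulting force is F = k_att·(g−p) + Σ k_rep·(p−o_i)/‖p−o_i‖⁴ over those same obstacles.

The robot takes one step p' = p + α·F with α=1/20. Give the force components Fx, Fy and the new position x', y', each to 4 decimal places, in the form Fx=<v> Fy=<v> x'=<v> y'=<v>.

F_att = 1·(g−p) = 1·(-1,-3) = (-1.0000,-3.0000)
o1: d²=10 ≤ ρ²=62; F_rep = 36·(3,1)/10² = (1.0800,0.3600)
o2: d²=137 > ρ²=62 → inactive
F = F_att + ΣF_rep = (0.0800,-2.6400)
p' = p + 1/20·F = (1.0040,-6.1320)

Fx=0.0800 Fy=-2.6400 x'=1.0040 y'=-6.1320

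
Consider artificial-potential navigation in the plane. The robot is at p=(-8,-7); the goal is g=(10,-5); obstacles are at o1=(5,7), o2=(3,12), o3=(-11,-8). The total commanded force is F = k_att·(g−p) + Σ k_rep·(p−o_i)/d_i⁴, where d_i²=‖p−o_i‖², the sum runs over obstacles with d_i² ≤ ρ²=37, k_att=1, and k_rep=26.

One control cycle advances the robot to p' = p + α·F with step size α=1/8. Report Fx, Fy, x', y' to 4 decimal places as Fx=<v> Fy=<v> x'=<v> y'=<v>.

F_att = 1·(g−p) = 1·(18,2) = (18.0000,2.0000)
o1: d²=365 > ρ²=37 → inactive
o2: d²=482 > ρ²=37 → inactive
o3: d²=10 ≤ ρ²=37; F_rep = 26·(3,1)/10² = (0.7800,0.2600)
F = F_att + ΣF_rep = (18.7800,2.2600)
p' = p + 1/8·F = (-5.6525,-6.7175)

Fx=18.7800 Fy=2.2600 x'=-5.6525 y'=-6.7175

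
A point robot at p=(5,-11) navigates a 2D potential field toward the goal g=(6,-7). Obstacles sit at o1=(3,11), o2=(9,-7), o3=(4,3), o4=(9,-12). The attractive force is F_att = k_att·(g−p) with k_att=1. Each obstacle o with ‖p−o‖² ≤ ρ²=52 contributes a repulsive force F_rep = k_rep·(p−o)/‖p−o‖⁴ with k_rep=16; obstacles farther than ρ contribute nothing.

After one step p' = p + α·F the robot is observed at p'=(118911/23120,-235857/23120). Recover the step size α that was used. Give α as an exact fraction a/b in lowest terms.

α = 1/5

F_att = 1·(g−p) = 1·(1,4) = (1.0000,4.0000)
o1: d²=488 > ρ²=52 → inactive
o2: d²=32 ≤ ρ²=52; F_rep = 16·(-4,-4)/32² = (-0.0625,-0.0625)
o3: d²=197 > ρ²=52 → inactive
o4: d²=17 ≤ ρ²=52; F_rep = 16·(-4,1)/17² = (-0.2215,0.0554)
F = F_att + ΣF_rep = (0.7160,3.9929)
Δp = p'−p = (0.1432,0.7986); α = Δx/Fx = (3311/23120) / (3311/4624) = 1/5
check: Δy/Fy = (18463/23120) / (18463/4624) = 1/5 ✓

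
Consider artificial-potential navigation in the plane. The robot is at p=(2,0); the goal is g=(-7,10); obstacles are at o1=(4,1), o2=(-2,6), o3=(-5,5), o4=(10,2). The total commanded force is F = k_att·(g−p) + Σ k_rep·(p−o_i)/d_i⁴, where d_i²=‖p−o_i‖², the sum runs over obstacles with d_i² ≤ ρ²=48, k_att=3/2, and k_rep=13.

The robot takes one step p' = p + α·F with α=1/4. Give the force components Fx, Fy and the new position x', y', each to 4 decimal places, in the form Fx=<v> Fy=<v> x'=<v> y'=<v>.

Fx=-14.5400 Fy=14.4800 x'=-1.6350 y'=3.6200

F_att = 3/2·(g−p) = 3/2·(-9,10) = (-13.5000,15.0000)
o1: d²=5 ≤ ρ²=48; F_rep = 13·(-2,-1)/5² = (-1.0400,-0.5200)
o2: d²=52 > ρ²=48 → inactive
o3: d²=74 > ρ²=48 → inactive
o4: d²=68 > ρ²=48 → inactive
F = F_att + ΣF_rep = (-14.5400,14.4800)
p' = p + 1/4·F = (-1.6350,3.6200)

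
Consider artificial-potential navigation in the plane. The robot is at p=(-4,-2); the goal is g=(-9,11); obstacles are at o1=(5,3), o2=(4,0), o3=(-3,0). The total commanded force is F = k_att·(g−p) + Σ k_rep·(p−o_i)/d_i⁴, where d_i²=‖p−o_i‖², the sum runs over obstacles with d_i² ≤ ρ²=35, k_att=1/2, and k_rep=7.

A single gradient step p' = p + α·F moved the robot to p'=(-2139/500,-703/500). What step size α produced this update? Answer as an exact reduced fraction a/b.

F_att = 1/2·(g−p) = 1/2·(-5,13) = (-2.5000,6.5000)
o1: d²=106 > ρ²=35 → inactive
o2: d²=68 > ρ²=35 → inactive
o3: d²=5 ≤ ρ²=35; F_rep = 7·(-1,-2)/5² = (-0.2800,-0.5600)
F = F_att + ΣF_rep = (-2.7800,5.9400)
Δp = p'−p = (-0.2780,0.5940); α = Δx/Fx = (-139/500) / (-139/50) = 1/10
check: Δy/Fy = (297/500) / (297/50) = 1/10 ✓

α = 1/10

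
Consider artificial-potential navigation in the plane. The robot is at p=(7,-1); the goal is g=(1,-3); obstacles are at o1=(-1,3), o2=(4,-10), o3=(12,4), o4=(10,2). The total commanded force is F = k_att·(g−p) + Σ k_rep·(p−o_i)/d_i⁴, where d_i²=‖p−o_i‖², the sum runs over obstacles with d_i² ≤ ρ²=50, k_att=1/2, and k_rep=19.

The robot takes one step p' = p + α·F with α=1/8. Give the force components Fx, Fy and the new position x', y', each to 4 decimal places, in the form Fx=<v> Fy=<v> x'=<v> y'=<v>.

Fx=-3.2139 Fy=-1.2139 x'=6.5983 y'=-1.1517

F_att = 1/2·(g−p) = 1/2·(-6,-2) = (-3.0000,-1.0000)
o1: d²=80 > ρ²=50 → inactive
o2: d²=90 > ρ²=50 → inactive
o3: d²=50 ≤ ρ²=50; F_rep = 19·(-5,-5)/50² = (-0.0380,-0.0380)
o4: d²=18 ≤ ρ²=50; F_rep = 19·(-3,-3)/18² = (-0.1759,-0.1759)
F = F_att + ΣF_rep = (-3.2139,-1.2139)
p' = p + 1/8·F = (6.5983,-1.1517)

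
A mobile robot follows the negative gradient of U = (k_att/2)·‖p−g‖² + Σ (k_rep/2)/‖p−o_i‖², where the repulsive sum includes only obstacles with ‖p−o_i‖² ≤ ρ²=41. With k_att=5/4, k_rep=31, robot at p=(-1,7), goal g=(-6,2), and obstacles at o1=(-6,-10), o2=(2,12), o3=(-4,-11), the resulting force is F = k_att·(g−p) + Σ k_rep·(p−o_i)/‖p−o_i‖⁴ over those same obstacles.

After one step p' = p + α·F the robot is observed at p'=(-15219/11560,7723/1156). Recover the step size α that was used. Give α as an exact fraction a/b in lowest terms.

α = 1/20

F_att = 5/4·(g−p) = 5/4·(-5,-5) = (-6.2500,-6.2500)
o1: d²=314 > ρ²=41 → inactive
o2: d²=34 ≤ ρ²=41; F_rep = 31·(-3,-5)/34² = (-0.0804,-0.1341)
o3: d²=333 > ρ²=41 → inactive
F = F_att + ΣF_rep = (-6.3304,-6.3841)
Δp = p'−p = (-0.3165,-0.3192); α = Δx/Fx = (-3659/11560) / (-3659/578) = 1/20
check: Δy/Fy = (-369/1156) / (-1845/289) = 1/20 ✓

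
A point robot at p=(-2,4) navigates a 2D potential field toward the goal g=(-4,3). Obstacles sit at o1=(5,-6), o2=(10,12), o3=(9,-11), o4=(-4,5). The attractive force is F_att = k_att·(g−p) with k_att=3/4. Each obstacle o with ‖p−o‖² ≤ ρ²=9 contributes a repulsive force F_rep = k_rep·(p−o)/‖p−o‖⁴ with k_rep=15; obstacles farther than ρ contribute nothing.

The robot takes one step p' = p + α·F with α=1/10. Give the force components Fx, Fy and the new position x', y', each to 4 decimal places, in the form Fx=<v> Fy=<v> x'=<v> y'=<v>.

Fx=-0.3000 Fy=-1.3500 x'=-2.0300 y'=3.8650

F_att = 3/4·(g−p) = 3/4·(-2,-1) = (-1.5000,-0.7500)
o1: d²=149 > ρ²=9 → inactive
o2: d²=208 > ρ²=9 → inactive
o3: d²=346 > ρ²=9 → inactive
o4: d²=5 ≤ ρ²=9; F_rep = 15·(2,-1)/5² = (1.2000,-0.6000)
F = F_att + ΣF_rep = (-0.3000,-1.3500)
p' = p + 1/10·F = (-2.0300,3.8650)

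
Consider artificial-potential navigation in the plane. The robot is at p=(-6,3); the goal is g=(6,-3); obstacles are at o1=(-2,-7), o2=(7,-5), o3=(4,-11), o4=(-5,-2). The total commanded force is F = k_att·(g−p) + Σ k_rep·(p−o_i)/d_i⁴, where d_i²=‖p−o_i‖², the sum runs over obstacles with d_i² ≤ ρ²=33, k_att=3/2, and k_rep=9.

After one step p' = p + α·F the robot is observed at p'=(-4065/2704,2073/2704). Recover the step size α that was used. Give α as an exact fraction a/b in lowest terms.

α = 1/4

F_att = 3/2·(g−p) = 3/2·(12,-6) = (18.0000,-9.0000)
o1: d²=116 > ρ²=33 → inactive
o2: d²=233 > ρ²=33 → inactive
o3: d²=296 > ρ²=33 → inactive
o4: d²=26 ≤ ρ²=33; F_rep = 9·(-1,5)/26² = (-0.0133,0.0666)
F = F_att + ΣF_rep = (17.9867,-8.9334)
Δp = p'−p = (4.4967,-2.2334); α = Δx/Fx = (12159/2704) / (12159/676) = 1/4
check: Δy/Fy = (-6039/2704) / (-6039/676) = 1/4 ✓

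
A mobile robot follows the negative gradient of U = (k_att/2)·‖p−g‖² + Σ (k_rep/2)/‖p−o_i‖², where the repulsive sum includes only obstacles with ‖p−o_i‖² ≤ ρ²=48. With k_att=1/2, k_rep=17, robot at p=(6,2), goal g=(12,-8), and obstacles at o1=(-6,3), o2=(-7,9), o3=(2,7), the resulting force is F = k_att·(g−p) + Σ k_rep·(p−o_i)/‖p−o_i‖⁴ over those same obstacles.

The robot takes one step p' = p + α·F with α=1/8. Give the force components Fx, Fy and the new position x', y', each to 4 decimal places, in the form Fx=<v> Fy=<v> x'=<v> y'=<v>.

Fx=3.0405 Fy=-5.0506 x'=6.3801 y'=1.3687

F_att = 1/2·(g−p) = 1/2·(6,-10) = (3.0000,-5.0000)
o1: d²=145 > ρ²=48 → inactive
o2: d²=218 > ρ²=48 → inactive
o3: d²=41 ≤ ρ²=48; F_rep = 17·(4,-5)/41² = (0.0405,-0.0506)
F = F_att + ΣF_rep = (3.0405,-5.0506)
p' = p + 1/8·F = (6.3801,1.3687)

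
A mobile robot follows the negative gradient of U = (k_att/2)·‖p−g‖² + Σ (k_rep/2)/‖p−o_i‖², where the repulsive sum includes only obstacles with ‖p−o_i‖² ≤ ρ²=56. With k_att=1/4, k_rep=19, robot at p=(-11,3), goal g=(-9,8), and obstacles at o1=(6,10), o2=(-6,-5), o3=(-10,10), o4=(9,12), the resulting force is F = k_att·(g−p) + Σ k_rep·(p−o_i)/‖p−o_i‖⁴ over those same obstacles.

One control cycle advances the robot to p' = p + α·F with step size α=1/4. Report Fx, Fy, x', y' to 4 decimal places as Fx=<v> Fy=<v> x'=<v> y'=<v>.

F_att = 1/4·(g−p) = 1/4·(2,5) = (0.5000,1.2500)
o1: d²=338 > ρ²=56 → inactive
o2: d²=89 > ρ²=56 → inactive
o3: d²=50 ≤ ρ²=56; F_rep = 19·(-1,-7)/50² = (-0.0076,-0.0532)
o4: d²=481 > ρ²=56 → inactive
F = F_att + ΣF_rep = (0.4924,1.1968)
p' = p + 1/4·F = (-10.8769,3.2992)

Fx=0.4924 Fy=1.1968 x'=-10.8769 y'=3.2992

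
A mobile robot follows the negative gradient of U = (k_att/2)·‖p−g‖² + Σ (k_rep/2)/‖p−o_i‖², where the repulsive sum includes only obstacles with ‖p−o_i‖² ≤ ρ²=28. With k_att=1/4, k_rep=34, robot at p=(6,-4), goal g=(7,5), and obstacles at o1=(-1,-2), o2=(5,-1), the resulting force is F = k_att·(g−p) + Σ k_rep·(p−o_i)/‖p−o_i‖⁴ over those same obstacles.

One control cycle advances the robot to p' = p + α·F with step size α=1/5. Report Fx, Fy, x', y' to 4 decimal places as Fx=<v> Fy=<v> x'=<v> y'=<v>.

F_att = 1/4·(g−p) = 1/4·(1,9) = (0.2500,2.2500)
o1: d²=53 > ρ²=28 → inactive
o2: d²=10 ≤ ρ²=28; F_rep = 34·(1,-3)/10² = (0.3400,-1.0200)
F = F_att + ΣF_rep = (0.5900,1.2300)
p' = p + 1/5·F = (6.1180,-3.7540)

Fx=0.5900 Fy=1.2300 x'=6.1180 y'=-3.7540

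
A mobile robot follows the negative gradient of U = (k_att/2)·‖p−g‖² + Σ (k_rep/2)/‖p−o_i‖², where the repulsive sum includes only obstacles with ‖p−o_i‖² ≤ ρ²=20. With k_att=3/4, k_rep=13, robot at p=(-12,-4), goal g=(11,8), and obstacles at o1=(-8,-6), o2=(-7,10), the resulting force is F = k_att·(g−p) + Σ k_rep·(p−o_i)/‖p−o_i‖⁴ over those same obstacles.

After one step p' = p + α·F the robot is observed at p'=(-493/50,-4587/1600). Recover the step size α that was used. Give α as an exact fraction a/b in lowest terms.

α = 1/8

F_att = 3/4·(g−p) = 3/4·(23,12) = (17.2500,9.0000)
o1: d²=20 ≤ ρ²=20; F_rep = 13·(-4,2)/20² = (-0.1300,0.0650)
o2: d²=221 > ρ²=20 → inactive
F = F_att + ΣF_rep = (17.1200,9.0650)
Δp = p'−p = (2.1400,1.1331); α = Δx/Fx = (107/50) / (428/25) = 1/8
check: Δy/Fy = (1813/1600) / (1813/200) = 1/8 ✓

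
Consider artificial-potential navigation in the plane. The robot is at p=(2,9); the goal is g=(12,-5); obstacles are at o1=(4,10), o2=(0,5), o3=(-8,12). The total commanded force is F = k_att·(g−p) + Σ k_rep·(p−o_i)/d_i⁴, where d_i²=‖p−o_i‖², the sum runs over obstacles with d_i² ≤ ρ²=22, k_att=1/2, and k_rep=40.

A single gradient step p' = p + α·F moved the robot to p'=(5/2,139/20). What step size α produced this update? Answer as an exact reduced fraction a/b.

α = 1/4

F_att = 1/2·(g−p) = 1/2·(10,-14) = (5.0000,-7.0000)
o1: d²=5 ≤ ρ²=22; F_rep = 40·(-2,-1)/5² = (-3.2000,-1.6000)
o2: d²=20 ≤ ρ²=22; F_rep = 40·(2,4)/20² = (0.2000,0.4000)
o3: d²=109 > ρ²=22 → inactive
F = F_att + ΣF_rep = (2.0000,-8.2000)
Δp = p'−p = (0.5000,-2.0500); α = Δx/Fx = (1/2) / (2) = 1/4
check: Δy/Fy = (-41/20) / (-41/5) = 1/4 ✓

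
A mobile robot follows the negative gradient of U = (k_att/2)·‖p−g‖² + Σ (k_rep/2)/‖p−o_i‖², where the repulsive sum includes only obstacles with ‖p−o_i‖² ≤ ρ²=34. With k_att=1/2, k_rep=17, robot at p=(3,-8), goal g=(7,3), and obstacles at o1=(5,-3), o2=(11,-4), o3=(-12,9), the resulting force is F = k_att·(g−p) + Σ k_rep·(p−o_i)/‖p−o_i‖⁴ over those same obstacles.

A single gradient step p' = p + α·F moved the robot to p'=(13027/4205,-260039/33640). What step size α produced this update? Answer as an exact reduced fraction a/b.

α = 1/20

F_att = 1/2·(g−p) = 1/2·(4,11) = (2.0000,5.5000)
o1: d²=29 ≤ ρ²=34; F_rep = 17·(-2,-5)/29² = (-0.0404,-0.1011)
o2: d²=80 > ρ²=34 → inactive
o3: d²=514 > ρ²=34 → inactive
F = F_att + ΣF_rep = (1.9596,5.3989)
Δp = p'−p = (0.0980,0.2699); α = Δx/Fx = (412/4205) / (1648/841) = 1/20
check: Δy/Fy = (9081/33640) / (9081/1682) = 1/20 ✓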